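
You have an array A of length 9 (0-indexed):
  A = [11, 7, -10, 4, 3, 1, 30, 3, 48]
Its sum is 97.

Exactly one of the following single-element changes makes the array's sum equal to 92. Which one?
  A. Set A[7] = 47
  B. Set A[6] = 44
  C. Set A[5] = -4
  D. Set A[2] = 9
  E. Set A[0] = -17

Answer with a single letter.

Answer: C

Derivation:
Option A: A[7] 3->47, delta=44, new_sum=97+(44)=141
Option B: A[6] 30->44, delta=14, new_sum=97+(14)=111
Option C: A[5] 1->-4, delta=-5, new_sum=97+(-5)=92 <-- matches target
Option D: A[2] -10->9, delta=19, new_sum=97+(19)=116
Option E: A[0] 11->-17, delta=-28, new_sum=97+(-28)=69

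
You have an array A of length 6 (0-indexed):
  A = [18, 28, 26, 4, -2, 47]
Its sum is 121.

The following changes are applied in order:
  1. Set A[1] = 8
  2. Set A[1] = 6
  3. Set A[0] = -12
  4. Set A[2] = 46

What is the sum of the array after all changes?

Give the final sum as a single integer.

Initial sum: 121
Change 1: A[1] 28 -> 8, delta = -20, sum = 101
Change 2: A[1] 8 -> 6, delta = -2, sum = 99
Change 3: A[0] 18 -> -12, delta = -30, sum = 69
Change 4: A[2] 26 -> 46, delta = 20, sum = 89

Answer: 89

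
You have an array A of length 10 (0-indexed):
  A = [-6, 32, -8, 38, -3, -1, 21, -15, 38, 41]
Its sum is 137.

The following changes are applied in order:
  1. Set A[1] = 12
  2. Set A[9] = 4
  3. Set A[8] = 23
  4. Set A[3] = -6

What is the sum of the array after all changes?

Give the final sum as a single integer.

Answer: 21

Derivation:
Initial sum: 137
Change 1: A[1] 32 -> 12, delta = -20, sum = 117
Change 2: A[9] 41 -> 4, delta = -37, sum = 80
Change 3: A[8] 38 -> 23, delta = -15, sum = 65
Change 4: A[3] 38 -> -6, delta = -44, sum = 21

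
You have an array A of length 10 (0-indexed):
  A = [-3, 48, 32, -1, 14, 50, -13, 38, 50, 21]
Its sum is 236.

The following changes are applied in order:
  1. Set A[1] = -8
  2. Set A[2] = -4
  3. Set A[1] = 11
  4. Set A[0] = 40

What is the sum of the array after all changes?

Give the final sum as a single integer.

Answer: 206

Derivation:
Initial sum: 236
Change 1: A[1] 48 -> -8, delta = -56, sum = 180
Change 2: A[2] 32 -> -4, delta = -36, sum = 144
Change 3: A[1] -8 -> 11, delta = 19, sum = 163
Change 4: A[0] -3 -> 40, delta = 43, sum = 206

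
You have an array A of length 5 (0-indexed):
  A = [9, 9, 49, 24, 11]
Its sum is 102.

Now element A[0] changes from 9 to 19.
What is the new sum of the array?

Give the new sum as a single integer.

Old value at index 0: 9
New value at index 0: 19
Delta = 19 - 9 = 10
New sum = old_sum + delta = 102 + (10) = 112

Answer: 112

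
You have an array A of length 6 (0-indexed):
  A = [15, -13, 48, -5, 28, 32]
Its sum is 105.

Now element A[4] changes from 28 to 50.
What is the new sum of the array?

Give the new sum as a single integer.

Old value at index 4: 28
New value at index 4: 50
Delta = 50 - 28 = 22
New sum = old_sum + delta = 105 + (22) = 127

Answer: 127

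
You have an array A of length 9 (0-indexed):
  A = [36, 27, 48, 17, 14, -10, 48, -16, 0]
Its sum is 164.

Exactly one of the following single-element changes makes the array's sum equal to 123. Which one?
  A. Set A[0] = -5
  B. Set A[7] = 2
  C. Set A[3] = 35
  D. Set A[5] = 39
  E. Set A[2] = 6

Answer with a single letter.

Option A: A[0] 36->-5, delta=-41, new_sum=164+(-41)=123 <-- matches target
Option B: A[7] -16->2, delta=18, new_sum=164+(18)=182
Option C: A[3] 17->35, delta=18, new_sum=164+(18)=182
Option D: A[5] -10->39, delta=49, new_sum=164+(49)=213
Option E: A[2] 48->6, delta=-42, new_sum=164+(-42)=122

Answer: A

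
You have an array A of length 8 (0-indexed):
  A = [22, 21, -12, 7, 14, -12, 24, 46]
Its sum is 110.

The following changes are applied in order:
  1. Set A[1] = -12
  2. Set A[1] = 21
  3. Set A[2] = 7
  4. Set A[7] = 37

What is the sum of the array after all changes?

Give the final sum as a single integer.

Initial sum: 110
Change 1: A[1] 21 -> -12, delta = -33, sum = 77
Change 2: A[1] -12 -> 21, delta = 33, sum = 110
Change 3: A[2] -12 -> 7, delta = 19, sum = 129
Change 4: A[7] 46 -> 37, delta = -9, sum = 120

Answer: 120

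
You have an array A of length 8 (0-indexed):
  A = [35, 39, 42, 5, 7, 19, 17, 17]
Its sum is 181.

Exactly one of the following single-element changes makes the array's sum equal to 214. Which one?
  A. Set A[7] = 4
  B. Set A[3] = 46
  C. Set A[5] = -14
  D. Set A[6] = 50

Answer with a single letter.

Answer: D

Derivation:
Option A: A[7] 17->4, delta=-13, new_sum=181+(-13)=168
Option B: A[3] 5->46, delta=41, new_sum=181+(41)=222
Option C: A[5] 19->-14, delta=-33, new_sum=181+(-33)=148
Option D: A[6] 17->50, delta=33, new_sum=181+(33)=214 <-- matches target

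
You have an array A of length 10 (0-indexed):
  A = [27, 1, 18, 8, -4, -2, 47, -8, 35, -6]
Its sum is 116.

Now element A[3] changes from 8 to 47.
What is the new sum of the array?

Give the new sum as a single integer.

Old value at index 3: 8
New value at index 3: 47
Delta = 47 - 8 = 39
New sum = old_sum + delta = 116 + (39) = 155

Answer: 155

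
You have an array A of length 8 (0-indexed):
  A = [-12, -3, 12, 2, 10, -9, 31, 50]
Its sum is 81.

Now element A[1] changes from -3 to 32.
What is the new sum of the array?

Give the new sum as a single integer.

Old value at index 1: -3
New value at index 1: 32
Delta = 32 - -3 = 35
New sum = old_sum + delta = 81 + (35) = 116

Answer: 116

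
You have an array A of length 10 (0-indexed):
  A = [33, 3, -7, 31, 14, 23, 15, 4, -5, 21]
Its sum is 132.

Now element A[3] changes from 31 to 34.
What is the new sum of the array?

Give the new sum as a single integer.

Answer: 135

Derivation:
Old value at index 3: 31
New value at index 3: 34
Delta = 34 - 31 = 3
New sum = old_sum + delta = 132 + (3) = 135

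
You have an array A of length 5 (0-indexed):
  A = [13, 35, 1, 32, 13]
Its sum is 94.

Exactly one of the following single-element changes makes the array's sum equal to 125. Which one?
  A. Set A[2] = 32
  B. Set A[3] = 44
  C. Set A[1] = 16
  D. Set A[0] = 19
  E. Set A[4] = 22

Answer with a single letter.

Option A: A[2] 1->32, delta=31, new_sum=94+(31)=125 <-- matches target
Option B: A[3] 32->44, delta=12, new_sum=94+(12)=106
Option C: A[1] 35->16, delta=-19, new_sum=94+(-19)=75
Option D: A[0] 13->19, delta=6, new_sum=94+(6)=100
Option E: A[4] 13->22, delta=9, new_sum=94+(9)=103

Answer: A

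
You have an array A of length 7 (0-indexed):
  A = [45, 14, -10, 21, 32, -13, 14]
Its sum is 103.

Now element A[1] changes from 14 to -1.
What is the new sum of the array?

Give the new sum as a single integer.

Old value at index 1: 14
New value at index 1: -1
Delta = -1 - 14 = -15
New sum = old_sum + delta = 103 + (-15) = 88

Answer: 88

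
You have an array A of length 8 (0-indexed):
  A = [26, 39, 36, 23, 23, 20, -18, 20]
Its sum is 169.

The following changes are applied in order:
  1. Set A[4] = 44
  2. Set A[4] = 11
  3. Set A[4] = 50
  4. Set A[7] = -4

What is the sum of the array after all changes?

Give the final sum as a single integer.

Initial sum: 169
Change 1: A[4] 23 -> 44, delta = 21, sum = 190
Change 2: A[4] 44 -> 11, delta = -33, sum = 157
Change 3: A[4] 11 -> 50, delta = 39, sum = 196
Change 4: A[7] 20 -> -4, delta = -24, sum = 172

Answer: 172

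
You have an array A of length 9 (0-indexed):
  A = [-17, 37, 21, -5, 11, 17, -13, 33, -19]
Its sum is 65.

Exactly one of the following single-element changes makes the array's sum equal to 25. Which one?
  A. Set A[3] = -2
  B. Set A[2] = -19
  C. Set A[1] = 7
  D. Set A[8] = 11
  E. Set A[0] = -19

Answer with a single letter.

Answer: B

Derivation:
Option A: A[3] -5->-2, delta=3, new_sum=65+(3)=68
Option B: A[2] 21->-19, delta=-40, new_sum=65+(-40)=25 <-- matches target
Option C: A[1] 37->7, delta=-30, new_sum=65+(-30)=35
Option D: A[8] -19->11, delta=30, new_sum=65+(30)=95
Option E: A[0] -17->-19, delta=-2, new_sum=65+(-2)=63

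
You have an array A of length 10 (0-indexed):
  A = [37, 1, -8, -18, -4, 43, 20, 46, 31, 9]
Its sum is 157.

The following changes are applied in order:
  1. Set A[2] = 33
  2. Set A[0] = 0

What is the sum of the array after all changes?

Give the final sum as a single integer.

Initial sum: 157
Change 1: A[2] -8 -> 33, delta = 41, sum = 198
Change 2: A[0] 37 -> 0, delta = -37, sum = 161

Answer: 161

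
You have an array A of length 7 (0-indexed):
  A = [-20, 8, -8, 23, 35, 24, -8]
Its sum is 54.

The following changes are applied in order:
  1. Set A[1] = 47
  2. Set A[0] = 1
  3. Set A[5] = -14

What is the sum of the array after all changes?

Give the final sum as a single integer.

Initial sum: 54
Change 1: A[1] 8 -> 47, delta = 39, sum = 93
Change 2: A[0] -20 -> 1, delta = 21, sum = 114
Change 3: A[5] 24 -> -14, delta = -38, sum = 76

Answer: 76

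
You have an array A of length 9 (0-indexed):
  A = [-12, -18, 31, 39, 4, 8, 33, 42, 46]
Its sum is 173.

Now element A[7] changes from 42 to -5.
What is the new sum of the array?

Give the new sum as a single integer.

Answer: 126

Derivation:
Old value at index 7: 42
New value at index 7: -5
Delta = -5 - 42 = -47
New sum = old_sum + delta = 173 + (-47) = 126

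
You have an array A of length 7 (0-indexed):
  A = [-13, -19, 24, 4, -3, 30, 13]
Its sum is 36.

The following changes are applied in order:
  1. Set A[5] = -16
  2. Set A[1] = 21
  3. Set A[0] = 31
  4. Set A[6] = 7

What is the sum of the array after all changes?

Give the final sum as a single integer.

Initial sum: 36
Change 1: A[5] 30 -> -16, delta = -46, sum = -10
Change 2: A[1] -19 -> 21, delta = 40, sum = 30
Change 3: A[0] -13 -> 31, delta = 44, sum = 74
Change 4: A[6] 13 -> 7, delta = -6, sum = 68

Answer: 68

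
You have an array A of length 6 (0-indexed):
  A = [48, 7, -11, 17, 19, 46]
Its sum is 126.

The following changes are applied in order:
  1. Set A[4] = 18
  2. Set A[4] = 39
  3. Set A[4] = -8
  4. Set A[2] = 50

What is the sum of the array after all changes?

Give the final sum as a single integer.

Answer: 160

Derivation:
Initial sum: 126
Change 1: A[4] 19 -> 18, delta = -1, sum = 125
Change 2: A[4] 18 -> 39, delta = 21, sum = 146
Change 3: A[4] 39 -> -8, delta = -47, sum = 99
Change 4: A[2] -11 -> 50, delta = 61, sum = 160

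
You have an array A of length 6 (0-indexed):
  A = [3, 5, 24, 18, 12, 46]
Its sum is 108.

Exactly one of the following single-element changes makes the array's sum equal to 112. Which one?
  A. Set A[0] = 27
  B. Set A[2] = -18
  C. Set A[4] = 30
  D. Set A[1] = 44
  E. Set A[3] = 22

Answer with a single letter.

Option A: A[0] 3->27, delta=24, new_sum=108+(24)=132
Option B: A[2] 24->-18, delta=-42, new_sum=108+(-42)=66
Option C: A[4] 12->30, delta=18, new_sum=108+(18)=126
Option D: A[1] 5->44, delta=39, new_sum=108+(39)=147
Option E: A[3] 18->22, delta=4, new_sum=108+(4)=112 <-- matches target

Answer: E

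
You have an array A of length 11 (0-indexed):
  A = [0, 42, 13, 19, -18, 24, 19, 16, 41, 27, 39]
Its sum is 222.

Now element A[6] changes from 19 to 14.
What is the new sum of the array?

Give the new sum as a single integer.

Answer: 217

Derivation:
Old value at index 6: 19
New value at index 6: 14
Delta = 14 - 19 = -5
New sum = old_sum + delta = 222 + (-5) = 217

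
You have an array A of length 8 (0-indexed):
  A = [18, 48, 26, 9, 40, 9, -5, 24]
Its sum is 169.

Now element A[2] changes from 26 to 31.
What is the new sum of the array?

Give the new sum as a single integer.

Old value at index 2: 26
New value at index 2: 31
Delta = 31 - 26 = 5
New sum = old_sum + delta = 169 + (5) = 174

Answer: 174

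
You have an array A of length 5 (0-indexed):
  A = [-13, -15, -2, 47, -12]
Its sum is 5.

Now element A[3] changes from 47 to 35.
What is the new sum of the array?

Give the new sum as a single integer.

Answer: -7

Derivation:
Old value at index 3: 47
New value at index 3: 35
Delta = 35 - 47 = -12
New sum = old_sum + delta = 5 + (-12) = -7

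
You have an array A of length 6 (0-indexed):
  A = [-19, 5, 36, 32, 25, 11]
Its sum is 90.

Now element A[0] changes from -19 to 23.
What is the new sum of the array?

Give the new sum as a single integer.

Answer: 132

Derivation:
Old value at index 0: -19
New value at index 0: 23
Delta = 23 - -19 = 42
New sum = old_sum + delta = 90 + (42) = 132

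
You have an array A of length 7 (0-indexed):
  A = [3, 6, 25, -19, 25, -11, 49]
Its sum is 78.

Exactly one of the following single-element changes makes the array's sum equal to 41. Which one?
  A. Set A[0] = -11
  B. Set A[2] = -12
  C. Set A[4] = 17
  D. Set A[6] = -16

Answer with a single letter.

Answer: B

Derivation:
Option A: A[0] 3->-11, delta=-14, new_sum=78+(-14)=64
Option B: A[2] 25->-12, delta=-37, new_sum=78+(-37)=41 <-- matches target
Option C: A[4] 25->17, delta=-8, new_sum=78+(-8)=70
Option D: A[6] 49->-16, delta=-65, new_sum=78+(-65)=13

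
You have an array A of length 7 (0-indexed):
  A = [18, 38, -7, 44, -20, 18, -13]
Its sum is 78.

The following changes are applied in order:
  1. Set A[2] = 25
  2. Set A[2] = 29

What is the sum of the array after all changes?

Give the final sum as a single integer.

Answer: 114

Derivation:
Initial sum: 78
Change 1: A[2] -7 -> 25, delta = 32, sum = 110
Change 2: A[2] 25 -> 29, delta = 4, sum = 114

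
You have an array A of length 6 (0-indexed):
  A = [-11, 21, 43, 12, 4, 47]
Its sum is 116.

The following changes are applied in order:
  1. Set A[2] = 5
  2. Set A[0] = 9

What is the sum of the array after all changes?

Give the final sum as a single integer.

Answer: 98

Derivation:
Initial sum: 116
Change 1: A[2] 43 -> 5, delta = -38, sum = 78
Change 2: A[0] -11 -> 9, delta = 20, sum = 98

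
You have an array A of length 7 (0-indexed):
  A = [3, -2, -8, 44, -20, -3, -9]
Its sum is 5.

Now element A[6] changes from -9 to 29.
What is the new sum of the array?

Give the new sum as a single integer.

Answer: 43

Derivation:
Old value at index 6: -9
New value at index 6: 29
Delta = 29 - -9 = 38
New sum = old_sum + delta = 5 + (38) = 43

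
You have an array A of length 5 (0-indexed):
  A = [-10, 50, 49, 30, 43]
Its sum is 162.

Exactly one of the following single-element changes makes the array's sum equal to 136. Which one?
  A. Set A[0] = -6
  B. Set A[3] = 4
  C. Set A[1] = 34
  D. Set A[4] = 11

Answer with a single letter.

Option A: A[0] -10->-6, delta=4, new_sum=162+(4)=166
Option B: A[3] 30->4, delta=-26, new_sum=162+(-26)=136 <-- matches target
Option C: A[1] 50->34, delta=-16, new_sum=162+(-16)=146
Option D: A[4] 43->11, delta=-32, new_sum=162+(-32)=130

Answer: B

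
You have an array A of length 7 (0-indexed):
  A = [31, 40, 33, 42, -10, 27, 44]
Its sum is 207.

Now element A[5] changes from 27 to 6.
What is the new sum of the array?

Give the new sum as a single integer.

Answer: 186

Derivation:
Old value at index 5: 27
New value at index 5: 6
Delta = 6 - 27 = -21
New sum = old_sum + delta = 207 + (-21) = 186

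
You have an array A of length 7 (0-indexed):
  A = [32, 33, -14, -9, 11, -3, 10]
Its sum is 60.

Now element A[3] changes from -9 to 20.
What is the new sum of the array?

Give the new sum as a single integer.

Old value at index 3: -9
New value at index 3: 20
Delta = 20 - -9 = 29
New sum = old_sum + delta = 60 + (29) = 89

Answer: 89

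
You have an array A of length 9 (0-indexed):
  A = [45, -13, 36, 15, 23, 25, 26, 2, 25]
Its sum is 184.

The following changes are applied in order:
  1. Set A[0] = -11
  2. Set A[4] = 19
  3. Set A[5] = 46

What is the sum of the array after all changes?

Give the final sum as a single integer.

Initial sum: 184
Change 1: A[0] 45 -> -11, delta = -56, sum = 128
Change 2: A[4] 23 -> 19, delta = -4, sum = 124
Change 3: A[5] 25 -> 46, delta = 21, sum = 145

Answer: 145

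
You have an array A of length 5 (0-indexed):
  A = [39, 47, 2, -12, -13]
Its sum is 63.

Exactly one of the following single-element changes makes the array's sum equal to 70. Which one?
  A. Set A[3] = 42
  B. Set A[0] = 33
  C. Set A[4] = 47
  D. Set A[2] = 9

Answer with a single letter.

Option A: A[3] -12->42, delta=54, new_sum=63+(54)=117
Option B: A[0] 39->33, delta=-6, new_sum=63+(-6)=57
Option C: A[4] -13->47, delta=60, new_sum=63+(60)=123
Option D: A[2] 2->9, delta=7, new_sum=63+(7)=70 <-- matches target

Answer: D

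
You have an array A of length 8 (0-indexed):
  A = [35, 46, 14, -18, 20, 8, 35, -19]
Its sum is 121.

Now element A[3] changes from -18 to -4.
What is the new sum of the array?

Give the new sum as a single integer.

Old value at index 3: -18
New value at index 3: -4
Delta = -4 - -18 = 14
New sum = old_sum + delta = 121 + (14) = 135

Answer: 135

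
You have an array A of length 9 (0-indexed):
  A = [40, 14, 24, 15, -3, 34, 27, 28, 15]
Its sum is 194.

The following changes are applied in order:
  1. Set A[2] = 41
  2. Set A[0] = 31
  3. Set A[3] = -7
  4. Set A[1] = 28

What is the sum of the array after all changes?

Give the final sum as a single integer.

Initial sum: 194
Change 1: A[2] 24 -> 41, delta = 17, sum = 211
Change 2: A[0] 40 -> 31, delta = -9, sum = 202
Change 3: A[3] 15 -> -7, delta = -22, sum = 180
Change 4: A[1] 14 -> 28, delta = 14, sum = 194

Answer: 194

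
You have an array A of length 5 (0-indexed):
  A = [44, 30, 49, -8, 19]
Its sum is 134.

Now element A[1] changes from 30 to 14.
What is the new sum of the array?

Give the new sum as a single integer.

Old value at index 1: 30
New value at index 1: 14
Delta = 14 - 30 = -16
New sum = old_sum + delta = 134 + (-16) = 118

Answer: 118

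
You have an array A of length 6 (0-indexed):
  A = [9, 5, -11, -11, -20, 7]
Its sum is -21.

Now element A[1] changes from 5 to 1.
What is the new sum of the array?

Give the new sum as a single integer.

Answer: -25

Derivation:
Old value at index 1: 5
New value at index 1: 1
Delta = 1 - 5 = -4
New sum = old_sum + delta = -21 + (-4) = -25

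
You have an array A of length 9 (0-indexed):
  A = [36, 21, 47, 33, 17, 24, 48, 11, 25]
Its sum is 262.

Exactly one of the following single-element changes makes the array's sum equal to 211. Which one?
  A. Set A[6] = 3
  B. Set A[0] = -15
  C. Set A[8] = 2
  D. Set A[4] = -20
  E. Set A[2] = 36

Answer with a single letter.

Option A: A[6] 48->3, delta=-45, new_sum=262+(-45)=217
Option B: A[0] 36->-15, delta=-51, new_sum=262+(-51)=211 <-- matches target
Option C: A[8] 25->2, delta=-23, new_sum=262+(-23)=239
Option D: A[4] 17->-20, delta=-37, new_sum=262+(-37)=225
Option E: A[2] 47->36, delta=-11, new_sum=262+(-11)=251

Answer: B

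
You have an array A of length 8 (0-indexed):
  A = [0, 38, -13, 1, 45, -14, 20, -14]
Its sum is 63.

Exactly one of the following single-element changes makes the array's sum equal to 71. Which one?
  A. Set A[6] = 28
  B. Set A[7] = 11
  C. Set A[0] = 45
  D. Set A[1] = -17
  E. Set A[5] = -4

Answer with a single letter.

Answer: A

Derivation:
Option A: A[6] 20->28, delta=8, new_sum=63+(8)=71 <-- matches target
Option B: A[7] -14->11, delta=25, new_sum=63+(25)=88
Option C: A[0] 0->45, delta=45, new_sum=63+(45)=108
Option D: A[1] 38->-17, delta=-55, new_sum=63+(-55)=8
Option E: A[5] -14->-4, delta=10, new_sum=63+(10)=73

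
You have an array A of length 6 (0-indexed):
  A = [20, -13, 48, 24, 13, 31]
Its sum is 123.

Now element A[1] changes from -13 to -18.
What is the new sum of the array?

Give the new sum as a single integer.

Old value at index 1: -13
New value at index 1: -18
Delta = -18 - -13 = -5
New sum = old_sum + delta = 123 + (-5) = 118

Answer: 118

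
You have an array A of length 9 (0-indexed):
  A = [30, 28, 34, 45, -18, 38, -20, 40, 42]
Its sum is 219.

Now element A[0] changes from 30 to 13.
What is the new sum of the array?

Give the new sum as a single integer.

Answer: 202

Derivation:
Old value at index 0: 30
New value at index 0: 13
Delta = 13 - 30 = -17
New sum = old_sum + delta = 219 + (-17) = 202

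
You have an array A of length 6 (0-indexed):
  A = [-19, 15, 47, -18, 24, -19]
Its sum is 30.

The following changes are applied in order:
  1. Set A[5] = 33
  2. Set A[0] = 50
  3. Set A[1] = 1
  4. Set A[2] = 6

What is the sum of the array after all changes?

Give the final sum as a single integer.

Answer: 96

Derivation:
Initial sum: 30
Change 1: A[5] -19 -> 33, delta = 52, sum = 82
Change 2: A[0] -19 -> 50, delta = 69, sum = 151
Change 3: A[1] 15 -> 1, delta = -14, sum = 137
Change 4: A[2] 47 -> 6, delta = -41, sum = 96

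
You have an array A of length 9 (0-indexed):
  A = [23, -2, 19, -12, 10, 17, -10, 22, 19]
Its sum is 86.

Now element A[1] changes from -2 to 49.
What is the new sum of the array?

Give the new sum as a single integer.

Old value at index 1: -2
New value at index 1: 49
Delta = 49 - -2 = 51
New sum = old_sum + delta = 86 + (51) = 137

Answer: 137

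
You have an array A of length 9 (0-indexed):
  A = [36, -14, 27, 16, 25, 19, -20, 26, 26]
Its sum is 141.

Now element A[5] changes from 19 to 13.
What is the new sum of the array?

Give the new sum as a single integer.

Answer: 135

Derivation:
Old value at index 5: 19
New value at index 5: 13
Delta = 13 - 19 = -6
New sum = old_sum + delta = 141 + (-6) = 135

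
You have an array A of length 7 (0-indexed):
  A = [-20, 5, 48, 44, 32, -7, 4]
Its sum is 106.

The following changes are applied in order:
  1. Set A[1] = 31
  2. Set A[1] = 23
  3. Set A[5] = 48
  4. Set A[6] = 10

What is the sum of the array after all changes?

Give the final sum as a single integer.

Answer: 185

Derivation:
Initial sum: 106
Change 1: A[1] 5 -> 31, delta = 26, sum = 132
Change 2: A[1] 31 -> 23, delta = -8, sum = 124
Change 3: A[5] -7 -> 48, delta = 55, sum = 179
Change 4: A[6] 4 -> 10, delta = 6, sum = 185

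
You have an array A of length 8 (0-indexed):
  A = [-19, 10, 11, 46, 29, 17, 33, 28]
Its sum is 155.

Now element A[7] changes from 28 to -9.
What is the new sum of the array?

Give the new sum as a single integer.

Answer: 118

Derivation:
Old value at index 7: 28
New value at index 7: -9
Delta = -9 - 28 = -37
New sum = old_sum + delta = 155 + (-37) = 118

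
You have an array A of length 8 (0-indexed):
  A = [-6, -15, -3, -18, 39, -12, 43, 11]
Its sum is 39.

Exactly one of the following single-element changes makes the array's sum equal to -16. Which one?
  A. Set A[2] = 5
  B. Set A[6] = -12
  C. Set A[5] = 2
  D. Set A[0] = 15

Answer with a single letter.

Option A: A[2] -3->5, delta=8, new_sum=39+(8)=47
Option B: A[6] 43->-12, delta=-55, new_sum=39+(-55)=-16 <-- matches target
Option C: A[5] -12->2, delta=14, new_sum=39+(14)=53
Option D: A[0] -6->15, delta=21, new_sum=39+(21)=60

Answer: B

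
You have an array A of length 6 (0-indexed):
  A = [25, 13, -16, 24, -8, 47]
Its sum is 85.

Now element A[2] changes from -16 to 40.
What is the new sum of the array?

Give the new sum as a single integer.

Old value at index 2: -16
New value at index 2: 40
Delta = 40 - -16 = 56
New sum = old_sum + delta = 85 + (56) = 141

Answer: 141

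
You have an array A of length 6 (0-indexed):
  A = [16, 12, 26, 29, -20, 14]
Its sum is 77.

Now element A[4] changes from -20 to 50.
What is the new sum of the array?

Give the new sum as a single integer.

Old value at index 4: -20
New value at index 4: 50
Delta = 50 - -20 = 70
New sum = old_sum + delta = 77 + (70) = 147

Answer: 147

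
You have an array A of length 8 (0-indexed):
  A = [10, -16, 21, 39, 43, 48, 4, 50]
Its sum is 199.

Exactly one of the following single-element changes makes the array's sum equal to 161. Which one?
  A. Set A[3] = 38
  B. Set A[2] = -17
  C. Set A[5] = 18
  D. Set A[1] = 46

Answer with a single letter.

Option A: A[3] 39->38, delta=-1, new_sum=199+(-1)=198
Option B: A[2] 21->-17, delta=-38, new_sum=199+(-38)=161 <-- matches target
Option C: A[5] 48->18, delta=-30, new_sum=199+(-30)=169
Option D: A[1] -16->46, delta=62, new_sum=199+(62)=261

Answer: B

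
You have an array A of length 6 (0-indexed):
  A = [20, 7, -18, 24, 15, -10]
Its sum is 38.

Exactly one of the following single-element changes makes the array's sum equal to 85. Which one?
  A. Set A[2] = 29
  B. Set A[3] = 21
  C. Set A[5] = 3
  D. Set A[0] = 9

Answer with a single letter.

Option A: A[2] -18->29, delta=47, new_sum=38+(47)=85 <-- matches target
Option B: A[3] 24->21, delta=-3, new_sum=38+(-3)=35
Option C: A[5] -10->3, delta=13, new_sum=38+(13)=51
Option D: A[0] 20->9, delta=-11, new_sum=38+(-11)=27

Answer: A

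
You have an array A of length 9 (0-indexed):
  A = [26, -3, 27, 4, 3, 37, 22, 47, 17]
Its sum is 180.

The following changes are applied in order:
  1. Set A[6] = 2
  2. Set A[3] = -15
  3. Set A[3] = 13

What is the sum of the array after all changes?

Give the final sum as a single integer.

Answer: 169

Derivation:
Initial sum: 180
Change 1: A[6] 22 -> 2, delta = -20, sum = 160
Change 2: A[3] 4 -> -15, delta = -19, sum = 141
Change 3: A[3] -15 -> 13, delta = 28, sum = 169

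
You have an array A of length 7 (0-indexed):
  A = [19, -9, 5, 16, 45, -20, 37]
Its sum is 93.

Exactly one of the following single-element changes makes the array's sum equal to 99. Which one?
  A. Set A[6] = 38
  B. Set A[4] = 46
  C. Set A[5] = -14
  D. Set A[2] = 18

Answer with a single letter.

Option A: A[6] 37->38, delta=1, new_sum=93+(1)=94
Option B: A[4] 45->46, delta=1, new_sum=93+(1)=94
Option C: A[5] -20->-14, delta=6, new_sum=93+(6)=99 <-- matches target
Option D: A[2] 5->18, delta=13, new_sum=93+(13)=106

Answer: C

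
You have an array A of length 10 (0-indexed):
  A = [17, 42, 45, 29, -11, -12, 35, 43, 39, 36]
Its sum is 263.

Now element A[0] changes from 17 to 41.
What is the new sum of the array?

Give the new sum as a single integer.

Old value at index 0: 17
New value at index 0: 41
Delta = 41 - 17 = 24
New sum = old_sum + delta = 263 + (24) = 287

Answer: 287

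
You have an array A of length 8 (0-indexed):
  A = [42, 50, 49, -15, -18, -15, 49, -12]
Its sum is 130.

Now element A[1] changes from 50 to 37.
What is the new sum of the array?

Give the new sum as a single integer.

Answer: 117

Derivation:
Old value at index 1: 50
New value at index 1: 37
Delta = 37 - 50 = -13
New sum = old_sum + delta = 130 + (-13) = 117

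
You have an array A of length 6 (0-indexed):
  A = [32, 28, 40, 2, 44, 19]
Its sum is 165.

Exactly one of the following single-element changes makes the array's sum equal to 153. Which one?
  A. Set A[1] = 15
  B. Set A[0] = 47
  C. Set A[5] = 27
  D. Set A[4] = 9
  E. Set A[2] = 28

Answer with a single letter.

Answer: E

Derivation:
Option A: A[1] 28->15, delta=-13, new_sum=165+(-13)=152
Option B: A[0] 32->47, delta=15, new_sum=165+(15)=180
Option C: A[5] 19->27, delta=8, new_sum=165+(8)=173
Option D: A[4] 44->9, delta=-35, new_sum=165+(-35)=130
Option E: A[2] 40->28, delta=-12, new_sum=165+(-12)=153 <-- matches target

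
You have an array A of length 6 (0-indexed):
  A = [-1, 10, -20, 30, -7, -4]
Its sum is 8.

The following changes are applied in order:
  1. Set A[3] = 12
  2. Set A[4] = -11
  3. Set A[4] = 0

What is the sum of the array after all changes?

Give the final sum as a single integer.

Answer: -3

Derivation:
Initial sum: 8
Change 1: A[3] 30 -> 12, delta = -18, sum = -10
Change 2: A[4] -7 -> -11, delta = -4, sum = -14
Change 3: A[4] -11 -> 0, delta = 11, sum = -3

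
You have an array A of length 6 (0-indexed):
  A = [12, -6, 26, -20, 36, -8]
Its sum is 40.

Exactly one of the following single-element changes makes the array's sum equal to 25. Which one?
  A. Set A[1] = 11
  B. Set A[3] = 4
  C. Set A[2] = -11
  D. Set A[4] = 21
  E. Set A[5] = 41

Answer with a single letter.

Option A: A[1] -6->11, delta=17, new_sum=40+(17)=57
Option B: A[3] -20->4, delta=24, new_sum=40+(24)=64
Option C: A[2] 26->-11, delta=-37, new_sum=40+(-37)=3
Option D: A[4] 36->21, delta=-15, new_sum=40+(-15)=25 <-- matches target
Option E: A[5] -8->41, delta=49, new_sum=40+(49)=89

Answer: D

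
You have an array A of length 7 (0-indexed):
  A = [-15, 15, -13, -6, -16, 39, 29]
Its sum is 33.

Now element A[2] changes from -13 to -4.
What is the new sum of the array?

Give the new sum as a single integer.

Answer: 42

Derivation:
Old value at index 2: -13
New value at index 2: -4
Delta = -4 - -13 = 9
New sum = old_sum + delta = 33 + (9) = 42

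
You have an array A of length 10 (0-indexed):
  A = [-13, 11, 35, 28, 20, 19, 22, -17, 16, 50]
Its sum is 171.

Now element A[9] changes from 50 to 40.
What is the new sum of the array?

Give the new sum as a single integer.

Answer: 161

Derivation:
Old value at index 9: 50
New value at index 9: 40
Delta = 40 - 50 = -10
New sum = old_sum + delta = 171 + (-10) = 161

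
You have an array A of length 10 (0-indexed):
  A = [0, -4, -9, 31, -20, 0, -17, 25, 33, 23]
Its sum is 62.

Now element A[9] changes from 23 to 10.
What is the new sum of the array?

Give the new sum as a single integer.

Old value at index 9: 23
New value at index 9: 10
Delta = 10 - 23 = -13
New sum = old_sum + delta = 62 + (-13) = 49

Answer: 49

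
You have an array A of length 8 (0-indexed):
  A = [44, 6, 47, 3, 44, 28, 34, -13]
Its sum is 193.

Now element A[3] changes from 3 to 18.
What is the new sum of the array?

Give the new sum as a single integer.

Old value at index 3: 3
New value at index 3: 18
Delta = 18 - 3 = 15
New sum = old_sum + delta = 193 + (15) = 208

Answer: 208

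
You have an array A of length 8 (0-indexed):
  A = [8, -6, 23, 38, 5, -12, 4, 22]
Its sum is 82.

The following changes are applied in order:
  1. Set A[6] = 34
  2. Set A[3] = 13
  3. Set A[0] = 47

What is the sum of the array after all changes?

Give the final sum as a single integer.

Answer: 126

Derivation:
Initial sum: 82
Change 1: A[6] 4 -> 34, delta = 30, sum = 112
Change 2: A[3] 38 -> 13, delta = -25, sum = 87
Change 3: A[0] 8 -> 47, delta = 39, sum = 126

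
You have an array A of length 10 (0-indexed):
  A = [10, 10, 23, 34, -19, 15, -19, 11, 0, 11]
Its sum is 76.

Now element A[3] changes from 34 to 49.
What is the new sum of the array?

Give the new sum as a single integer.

Answer: 91

Derivation:
Old value at index 3: 34
New value at index 3: 49
Delta = 49 - 34 = 15
New sum = old_sum + delta = 76 + (15) = 91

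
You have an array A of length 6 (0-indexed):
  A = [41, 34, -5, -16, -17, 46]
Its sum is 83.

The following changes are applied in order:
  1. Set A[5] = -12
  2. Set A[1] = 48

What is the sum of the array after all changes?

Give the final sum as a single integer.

Initial sum: 83
Change 1: A[5] 46 -> -12, delta = -58, sum = 25
Change 2: A[1] 34 -> 48, delta = 14, sum = 39

Answer: 39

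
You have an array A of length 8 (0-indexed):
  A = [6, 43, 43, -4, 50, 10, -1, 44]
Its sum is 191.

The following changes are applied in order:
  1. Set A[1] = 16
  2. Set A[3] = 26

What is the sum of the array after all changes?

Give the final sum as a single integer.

Initial sum: 191
Change 1: A[1] 43 -> 16, delta = -27, sum = 164
Change 2: A[3] -4 -> 26, delta = 30, sum = 194

Answer: 194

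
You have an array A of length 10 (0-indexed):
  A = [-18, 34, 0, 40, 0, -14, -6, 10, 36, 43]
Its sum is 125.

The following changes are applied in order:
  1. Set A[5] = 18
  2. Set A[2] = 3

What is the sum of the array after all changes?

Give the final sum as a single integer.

Answer: 160

Derivation:
Initial sum: 125
Change 1: A[5] -14 -> 18, delta = 32, sum = 157
Change 2: A[2] 0 -> 3, delta = 3, sum = 160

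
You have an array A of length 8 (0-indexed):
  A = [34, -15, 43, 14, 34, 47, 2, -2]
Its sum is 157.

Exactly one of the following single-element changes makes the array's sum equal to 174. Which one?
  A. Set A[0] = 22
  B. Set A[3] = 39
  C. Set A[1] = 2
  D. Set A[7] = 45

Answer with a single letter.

Answer: C

Derivation:
Option A: A[0] 34->22, delta=-12, new_sum=157+(-12)=145
Option B: A[3] 14->39, delta=25, new_sum=157+(25)=182
Option C: A[1] -15->2, delta=17, new_sum=157+(17)=174 <-- matches target
Option D: A[7] -2->45, delta=47, new_sum=157+(47)=204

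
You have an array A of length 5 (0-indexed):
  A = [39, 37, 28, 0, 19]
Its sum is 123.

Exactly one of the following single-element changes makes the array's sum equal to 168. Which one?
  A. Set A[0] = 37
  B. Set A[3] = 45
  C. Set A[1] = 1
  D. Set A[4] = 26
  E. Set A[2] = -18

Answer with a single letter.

Option A: A[0] 39->37, delta=-2, new_sum=123+(-2)=121
Option B: A[3] 0->45, delta=45, new_sum=123+(45)=168 <-- matches target
Option C: A[1] 37->1, delta=-36, new_sum=123+(-36)=87
Option D: A[4] 19->26, delta=7, new_sum=123+(7)=130
Option E: A[2] 28->-18, delta=-46, new_sum=123+(-46)=77

Answer: B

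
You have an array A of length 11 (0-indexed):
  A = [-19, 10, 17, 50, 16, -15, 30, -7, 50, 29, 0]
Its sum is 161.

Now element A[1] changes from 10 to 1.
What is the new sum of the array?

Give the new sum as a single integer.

Old value at index 1: 10
New value at index 1: 1
Delta = 1 - 10 = -9
New sum = old_sum + delta = 161 + (-9) = 152

Answer: 152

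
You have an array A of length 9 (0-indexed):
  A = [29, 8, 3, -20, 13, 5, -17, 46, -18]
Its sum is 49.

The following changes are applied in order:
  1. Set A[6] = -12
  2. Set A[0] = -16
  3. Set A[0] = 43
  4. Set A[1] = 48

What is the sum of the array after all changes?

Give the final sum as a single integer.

Answer: 108

Derivation:
Initial sum: 49
Change 1: A[6] -17 -> -12, delta = 5, sum = 54
Change 2: A[0] 29 -> -16, delta = -45, sum = 9
Change 3: A[0] -16 -> 43, delta = 59, sum = 68
Change 4: A[1] 8 -> 48, delta = 40, sum = 108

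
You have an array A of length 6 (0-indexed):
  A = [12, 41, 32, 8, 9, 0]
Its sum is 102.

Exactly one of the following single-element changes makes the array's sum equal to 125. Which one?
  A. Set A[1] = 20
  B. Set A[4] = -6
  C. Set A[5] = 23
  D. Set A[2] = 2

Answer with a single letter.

Option A: A[1] 41->20, delta=-21, new_sum=102+(-21)=81
Option B: A[4] 9->-6, delta=-15, new_sum=102+(-15)=87
Option C: A[5] 0->23, delta=23, new_sum=102+(23)=125 <-- matches target
Option D: A[2] 32->2, delta=-30, new_sum=102+(-30)=72

Answer: C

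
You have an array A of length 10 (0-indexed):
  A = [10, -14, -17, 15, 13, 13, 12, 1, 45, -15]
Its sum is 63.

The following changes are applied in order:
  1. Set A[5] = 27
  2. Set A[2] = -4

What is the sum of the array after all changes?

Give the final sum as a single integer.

Answer: 90

Derivation:
Initial sum: 63
Change 1: A[5] 13 -> 27, delta = 14, sum = 77
Change 2: A[2] -17 -> -4, delta = 13, sum = 90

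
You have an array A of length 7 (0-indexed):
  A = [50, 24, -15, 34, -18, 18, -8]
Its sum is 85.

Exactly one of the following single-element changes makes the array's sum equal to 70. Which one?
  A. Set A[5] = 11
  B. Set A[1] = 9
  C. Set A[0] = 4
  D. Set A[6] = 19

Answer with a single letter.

Option A: A[5] 18->11, delta=-7, new_sum=85+(-7)=78
Option B: A[1] 24->9, delta=-15, new_sum=85+(-15)=70 <-- matches target
Option C: A[0] 50->4, delta=-46, new_sum=85+(-46)=39
Option D: A[6] -8->19, delta=27, new_sum=85+(27)=112

Answer: B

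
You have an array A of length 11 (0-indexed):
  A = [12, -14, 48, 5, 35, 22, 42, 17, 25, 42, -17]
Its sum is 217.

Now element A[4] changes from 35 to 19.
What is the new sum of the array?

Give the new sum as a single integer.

Old value at index 4: 35
New value at index 4: 19
Delta = 19 - 35 = -16
New sum = old_sum + delta = 217 + (-16) = 201

Answer: 201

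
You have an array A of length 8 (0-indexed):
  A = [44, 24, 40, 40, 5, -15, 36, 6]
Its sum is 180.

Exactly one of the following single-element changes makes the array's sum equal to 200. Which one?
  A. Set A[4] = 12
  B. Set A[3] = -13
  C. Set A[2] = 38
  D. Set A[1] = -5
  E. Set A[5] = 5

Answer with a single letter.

Option A: A[4] 5->12, delta=7, new_sum=180+(7)=187
Option B: A[3] 40->-13, delta=-53, new_sum=180+(-53)=127
Option C: A[2] 40->38, delta=-2, new_sum=180+(-2)=178
Option D: A[1] 24->-5, delta=-29, new_sum=180+(-29)=151
Option E: A[5] -15->5, delta=20, new_sum=180+(20)=200 <-- matches target

Answer: E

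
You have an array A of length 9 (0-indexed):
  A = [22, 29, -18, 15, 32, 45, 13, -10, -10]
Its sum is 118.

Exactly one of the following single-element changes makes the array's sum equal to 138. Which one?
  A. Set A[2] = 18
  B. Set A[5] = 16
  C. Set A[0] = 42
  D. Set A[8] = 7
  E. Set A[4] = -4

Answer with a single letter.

Answer: C

Derivation:
Option A: A[2] -18->18, delta=36, new_sum=118+(36)=154
Option B: A[5] 45->16, delta=-29, new_sum=118+(-29)=89
Option C: A[0] 22->42, delta=20, new_sum=118+(20)=138 <-- matches target
Option D: A[8] -10->7, delta=17, new_sum=118+(17)=135
Option E: A[4] 32->-4, delta=-36, new_sum=118+(-36)=82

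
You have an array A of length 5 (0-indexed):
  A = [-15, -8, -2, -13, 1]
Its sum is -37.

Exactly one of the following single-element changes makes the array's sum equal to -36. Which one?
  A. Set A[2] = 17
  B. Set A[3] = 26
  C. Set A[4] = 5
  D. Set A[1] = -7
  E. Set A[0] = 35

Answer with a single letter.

Option A: A[2] -2->17, delta=19, new_sum=-37+(19)=-18
Option B: A[3] -13->26, delta=39, new_sum=-37+(39)=2
Option C: A[4] 1->5, delta=4, new_sum=-37+(4)=-33
Option D: A[1] -8->-7, delta=1, new_sum=-37+(1)=-36 <-- matches target
Option E: A[0] -15->35, delta=50, new_sum=-37+(50)=13

Answer: D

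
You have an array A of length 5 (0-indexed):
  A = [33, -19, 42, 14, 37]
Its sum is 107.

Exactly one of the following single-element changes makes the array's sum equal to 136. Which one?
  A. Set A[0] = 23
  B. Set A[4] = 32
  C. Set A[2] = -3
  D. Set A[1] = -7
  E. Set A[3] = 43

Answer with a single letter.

Answer: E

Derivation:
Option A: A[0] 33->23, delta=-10, new_sum=107+(-10)=97
Option B: A[4] 37->32, delta=-5, new_sum=107+(-5)=102
Option C: A[2] 42->-3, delta=-45, new_sum=107+(-45)=62
Option D: A[1] -19->-7, delta=12, new_sum=107+(12)=119
Option E: A[3] 14->43, delta=29, new_sum=107+(29)=136 <-- matches target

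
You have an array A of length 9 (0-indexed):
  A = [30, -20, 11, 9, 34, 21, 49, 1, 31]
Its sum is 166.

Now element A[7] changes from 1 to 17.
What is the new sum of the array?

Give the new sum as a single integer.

Answer: 182

Derivation:
Old value at index 7: 1
New value at index 7: 17
Delta = 17 - 1 = 16
New sum = old_sum + delta = 166 + (16) = 182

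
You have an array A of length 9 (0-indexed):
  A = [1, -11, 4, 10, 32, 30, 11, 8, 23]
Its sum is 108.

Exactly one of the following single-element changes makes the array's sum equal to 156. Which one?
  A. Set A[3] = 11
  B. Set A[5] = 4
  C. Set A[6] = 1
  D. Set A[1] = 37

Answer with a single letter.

Option A: A[3] 10->11, delta=1, new_sum=108+(1)=109
Option B: A[5] 30->4, delta=-26, new_sum=108+(-26)=82
Option C: A[6] 11->1, delta=-10, new_sum=108+(-10)=98
Option D: A[1] -11->37, delta=48, new_sum=108+(48)=156 <-- matches target

Answer: D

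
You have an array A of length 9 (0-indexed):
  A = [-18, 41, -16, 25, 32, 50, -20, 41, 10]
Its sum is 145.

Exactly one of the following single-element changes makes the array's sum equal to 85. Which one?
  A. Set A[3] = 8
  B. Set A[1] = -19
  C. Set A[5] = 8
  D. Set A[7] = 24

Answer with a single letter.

Answer: B

Derivation:
Option A: A[3] 25->8, delta=-17, new_sum=145+(-17)=128
Option B: A[1] 41->-19, delta=-60, new_sum=145+(-60)=85 <-- matches target
Option C: A[5] 50->8, delta=-42, new_sum=145+(-42)=103
Option D: A[7] 41->24, delta=-17, new_sum=145+(-17)=128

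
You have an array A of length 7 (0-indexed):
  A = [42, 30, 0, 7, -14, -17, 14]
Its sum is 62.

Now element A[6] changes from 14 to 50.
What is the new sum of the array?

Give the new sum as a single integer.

Answer: 98

Derivation:
Old value at index 6: 14
New value at index 6: 50
Delta = 50 - 14 = 36
New sum = old_sum + delta = 62 + (36) = 98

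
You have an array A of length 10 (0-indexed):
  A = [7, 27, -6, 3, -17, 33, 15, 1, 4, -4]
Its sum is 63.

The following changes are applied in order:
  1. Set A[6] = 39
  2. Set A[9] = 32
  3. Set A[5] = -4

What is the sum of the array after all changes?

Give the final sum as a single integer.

Initial sum: 63
Change 1: A[6] 15 -> 39, delta = 24, sum = 87
Change 2: A[9] -4 -> 32, delta = 36, sum = 123
Change 3: A[5] 33 -> -4, delta = -37, sum = 86

Answer: 86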